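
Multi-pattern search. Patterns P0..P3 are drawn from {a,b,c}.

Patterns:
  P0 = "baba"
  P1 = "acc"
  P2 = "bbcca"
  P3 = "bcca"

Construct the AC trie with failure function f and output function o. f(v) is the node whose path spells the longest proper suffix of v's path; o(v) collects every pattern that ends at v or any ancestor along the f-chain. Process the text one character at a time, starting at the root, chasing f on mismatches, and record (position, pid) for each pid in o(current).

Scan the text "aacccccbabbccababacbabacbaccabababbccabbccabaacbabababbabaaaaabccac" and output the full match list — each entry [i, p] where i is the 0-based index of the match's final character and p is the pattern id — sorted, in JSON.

Build:
Trie nodes:
  n0 'ε': a→5 b→1
  n1 'b': a→2 b→8 c→12
  n2 'ba': b→3
  n3 'bab': a→4
  n4 'baba': ·  ←P0
  n5 'a': c→6
  n6 'ac': c→7
  n7 'acc': ·  ←P1
  n8 'bb': c→9
  n9 'bbc': c→10
  n10 'bbcc': a→11
  n11 'bbcca': ·  ←P2
  n12 'bc': c→13
  n13 'bcc': a→14
  n14 'bcca': ·  ←P3

BFS fail/out derivation:
  fail(1) 'b': from fail(0)=0 chase 'b': 0 ⇒ 0;  out=∅∪out(0)=∅
  fail(5) 'a': from fail(0)=0 chase 'a': 0 ⇒ 0;  out=∅∪out(0)=∅
  fail(2) 'ba': from fail(1)=0 chase 'a': 0 ⇒ 5;  out=∅∪out(5)=∅
  fail(6) 'ac': from fail(5)=0 chase 'c': 0 ⇒ 0;  out=∅∪out(0)=∅
  fail(8) 'bb': from fail(1)=0 chase 'b': 0 ⇒ 1;  out=∅∪out(1)=∅
  fail(12) 'bc': from fail(1)=0 chase 'c': 0 ⇒ 0;  out=∅∪out(0)=∅
  fail(3) 'bab': from fail(2)=5 chase 'b': 5→0 ⇒ 1;  out=∅∪out(1)=∅
  fail(7) 'acc': from fail(6)=0 chase 'c': 0 ⇒ 0;  out={1}∪out(0)={1}
  fail(9) 'bbc': from fail(8)=1 chase 'c': 1 ⇒ 12;  out=∅∪out(12)=∅
  fail(13) 'bcc': from fail(12)=0 chase 'c': 0 ⇒ 0;  out=∅∪out(0)=∅
  fail(4) 'baba': from fail(3)=1 chase 'a': 1 ⇒ 2;  out={0}∪out(2)={0}
  fail(10) 'bbcc': from fail(9)=12 chase 'c': 12 ⇒ 13;  out=∅∪out(13)=∅
  fail(14) 'bcca': from fail(13)=0 chase 'a': 0 ⇒ 5;  out={3}∪out(5)={3}
  fail(11) 'bbcca': from fail(10)=13 chase 'a': 13 ⇒ 14;  out={2}∪out(14)={2,3}

Scan:
i=0 'a': node 0→5
i=1 'a': node 5→5 (fail-walked)
i=2 'c': node 5→6
i=3 'c': node 6→7  emit P1@[1:3]
i=4 'c': node 7→0 (fail-walked)
i=5 'c': node 0→0
i=6 'c': node 0→0
i=7 'b': node 0→1
i=8 'a': node 1→2
i=9 'b': node 2→3
i=10 'b': node 3→8 (fail-walked)
i=11 'c': node 8→9
i=12 'c': node 9→10
i=13 'a': node 10→11  emit P2@[9:13],P3@[10:13]
i=14 'b': node 11→1 (fail-walked)
i=15 'a': node 1→2
i=16 'b': node 2→3
i=17 'a': node 3→4  emit P0@[14:17]
i=18 'c': node 4→6 (fail-walked)
i=19 'b': node 6→1 (fail-walked)
i=20 'a': node 1→2
i=21 'b': node 2→3
i=22 'a': node 3→4  emit P0@[19:22]
i=23 'c': node 4→6 (fail-walked)
i=24 'b': node 6→1 (fail-walked)
i=25 'a': node 1→2
i=26 'c': node 2→6 (fail-walked)
i=27 'c': node 6→7  emit P1@[25:27]
i=28 'a': node 7→5 (fail-walked)
i=29 'b': node 5→1 (fail-walked)
i=30 'a': node 1→2
i=31 'b': node 2→3
i=32 'a': node 3→4  emit P0@[29:32]
i=33 'b': node 4→3 (fail-walked)
i=34 'b': node 3→8 (fail-walked)
i=35 'c': node 8→9
i=36 'c': node 9→10
i=37 'a': node 10→11  emit P2@[33:37],P3@[34:37]
i=38 'b': node 11→1 (fail-walked)
i=39 'b': node 1→8
i=40 'c': node 8→9
i=41 'c': node 9→10
i=42 'a': node 10→11  emit P2@[38:42],P3@[39:42]
i=43 'b': node 11→1 (fail-walked)
i=44 'a': node 1→2
i=45 'a': node 2→5 (fail-walked)
i=46 'c': node 5→6
i=47 'b': node 6→1 (fail-walked)
i=48 'a': node 1→2
i=49 'b': node 2→3
i=50 'a': node 3→4  emit P0@[47:50]
i=51 'b': node 4→3 (fail-walked)
i=52 'a': node 3→4  emit P0@[49:52]
i=53 'b': node 4→3 (fail-walked)
i=54 'b': node 3→8 (fail-walked)
i=55 'a': node 8→2 (fail-walked)
i=56 'b': node 2→3
i=57 'a': node 3→4  emit P0@[54:57]
i=58 'a': node 4→5 (fail-walked)
i=59 'a': node 5→5 (fail-walked)
i=60 'a': node 5→5 (fail-walked)
i=61 'a': node 5→5 (fail-walked)
i=62 'b': node 5→1 (fail-walked)
i=63 'c': node 1→12
i=64 'c': node 12→13
i=65 'a': node 13→14  emit P3@[62:65]
i=66 'c': node 14→6 (fail-walked)

Result: [[3,1],[13,2],[13,3],[17,0],[22,0],[27,1],[32,0],[37,2],[37,3],[42,2],[42,3],[50,0],[52,0],[57,0],[65,3]]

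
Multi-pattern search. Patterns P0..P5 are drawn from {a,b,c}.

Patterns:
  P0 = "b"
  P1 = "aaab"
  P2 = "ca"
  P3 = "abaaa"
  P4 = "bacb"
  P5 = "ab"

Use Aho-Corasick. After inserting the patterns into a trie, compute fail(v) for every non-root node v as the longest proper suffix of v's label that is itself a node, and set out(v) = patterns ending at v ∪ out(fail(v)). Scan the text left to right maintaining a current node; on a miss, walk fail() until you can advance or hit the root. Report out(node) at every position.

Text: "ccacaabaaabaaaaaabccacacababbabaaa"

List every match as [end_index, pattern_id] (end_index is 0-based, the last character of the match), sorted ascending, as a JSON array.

Construct AC machine:
Trie (insert patterns):
  0='ε' goto a→2 b→1 c→6
  1='b' goto a→12  ←P0
  2='a' goto a→3 b→8
  3='aa' goto a→4
  4='aaa' goto b→5
  5='aaab' goto ·  ←P1
  6='c' goto a→7
  7='ca' goto ·  ←P2
  8='ab' goto a→9  ←P5
  9='aba' goto a→10
  10='abaa' goto a→11
  11='abaaa' goto ·  ←P3
  12='ba' goto c→13
  13='bac' goto b→14
  14='bacb' goto ·  ←P4

Failure links (BFS by depth):
  n1('b'): parent n0 fail=0; on 'b' 0 → fail=0;  out {0}∪∅={0}
  n2('a'): parent n0 fail=0; on 'a' 0 → fail=0;  out ∅∪∅=∅
  n6('c'): parent n0 fail=0; on 'c' 0 → fail=0;  out ∅∪∅=∅
  n3('aa'): parent n2 fail=0; on 'a' 0 → fail=2;  out ∅∪∅=∅
  n7('ca'): parent n6 fail=0; on 'a' 0 → fail=2;  out {2}∪∅={2}
  n8('ab'): parent n2 fail=0; on 'b' 0 → fail=1;  out {5}∪{0}={0,5}
  n12('ba'): parent n1 fail=0; on 'a' 0 → fail=2;  out ∅∪∅=∅
  n4('aaa'): parent n3 fail=2; on 'a' 2 → fail=3;  out ∅∪∅=∅
  n9('aba'): parent n8 fail=1; on 'a' 1 → fail=12;  out ∅∪∅=∅
  n13('bac'): parent n12 fail=2; on 'c' 2→0 → fail=6;  out ∅∪∅=∅
  n5('aaab'): parent n4 fail=3; on 'b' 3→2 → fail=8;  out {1}∪{0,5}={0,1,5}
  n10('abaa'): parent n9 fail=12; on 'a' 12→2 → fail=3;  out ∅∪∅=∅
  n14('bacb'): parent n13 fail=6; on 'b' 6→0 → fail=1;  out {4}∪{0}={0,4}
  n11('abaaa'): parent n10 fail=3; on 'a' 3 → fail=4;  out {3}∪∅={3}

Text stream:
[0] read 'c'  n0⇒n6
[1] read 'c'  n6⇒n6 (via fail)
[2] read 'a'  n6⇒n7  emit P2@[1:2]
[3] read 'c'  n7⇒n6 (via fail)
[4] read 'a'  n6⇒n7  emit P2@[3:4]
[5] read 'a'  n7⇒n3 (via fail)
[6] read 'b'  n3⇒n8 (via fail)  emit P0@[6:6],P5@[5:6]
[7] read 'a'  n8⇒n9
[8] read 'a'  n9⇒n10
[9] read 'a'  n10⇒n11  emit P3@[5:9]
[10] read 'b'  n11⇒n5 (via fail)  emit P0@[10:10],P1@[7:10],P5@[9:10]
[11] read 'a'  n5⇒n9 (via fail)
[12] read 'a'  n9⇒n10
[13] read 'a'  n10⇒n11  emit P3@[9:13]
[14] read 'a'  n11⇒n4 (via fail)
[15] read 'a'  n4⇒n4 (via fail)
[16] read 'a'  n4⇒n4 (via fail)
[17] read 'b'  n4⇒n5  emit P0@[17:17],P1@[14:17],P5@[16:17]
[18] read 'c'  n5⇒n6 (via fail)
[19] read 'c'  n6⇒n6 (via fail)
[20] read 'a'  n6⇒n7  emit P2@[19:20]
[21] read 'c'  n7⇒n6 (via fail)
[22] read 'a'  n6⇒n7  emit P2@[21:22]
[23] read 'c'  n7⇒n6 (via fail)
[24] read 'a'  n6⇒n7  emit P2@[23:24]
[25] read 'b'  n7⇒n8 (via fail)  emit P0@[25:25],P5@[24:25]
[26] read 'a'  n8⇒n9
[27] read 'b'  n9⇒n8 (via fail)  emit P0@[27:27],P5@[26:27]
[28] read 'b'  n8⇒n1 (via fail)  emit P0@[28:28]
[29] read 'a'  n1⇒n12
[30] read 'b'  n12⇒n8 (via fail)  emit P0@[30:30],P5@[29:30]
[31] read 'a'  n8⇒n9
[32] read 'a'  n9⇒n10
[33] read 'a'  n10⇒n11  emit P3@[29:33]

All matches (sorted): [[2,2],[4,2],[6,0],[6,5],[9,3],[10,0],[10,1],[10,5],[13,3],[17,0],[17,1],[17,5],[20,2],[22,2],[24,2],[25,0],[25,5],[27,0],[27,5],[28,0],[30,0],[30,5],[33,3]]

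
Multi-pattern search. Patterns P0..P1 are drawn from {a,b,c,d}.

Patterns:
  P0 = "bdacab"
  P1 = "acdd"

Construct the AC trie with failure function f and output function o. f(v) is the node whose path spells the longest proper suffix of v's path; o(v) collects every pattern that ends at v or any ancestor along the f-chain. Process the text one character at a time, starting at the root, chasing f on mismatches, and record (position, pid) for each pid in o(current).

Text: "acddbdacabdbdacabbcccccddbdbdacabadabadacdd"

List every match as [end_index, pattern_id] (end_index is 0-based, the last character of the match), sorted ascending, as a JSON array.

Build automaton:
Trie (insert patterns):
  0='ε' goto a→7 b→1
  1='b' goto d→2
  2='bd' goto a→3
  3='bda' goto c→4
  4='bdac' goto a→5
  5='bdaca' goto b→6
  6='bdacab' goto ·  [P0 ends]
  7='a' goto c→8
  8='ac' goto d→9
  9='acd' goto d→10
  10='acdd' goto ·  [P1 ends]

Failure links (BFS by depth):
  n1('b'): parent n0 fail=0; on 'b' 0 → fail=0;  out ∅∪∅=∅
  n7('a'): parent n0 fail=0; on 'a' 0 → fail=0;  out ∅∪∅=∅
  n2('bd'): parent n1 fail=0; on 'd' 0 → fail=0;  out ∅∪∅=∅
  n8('ac'): parent n7 fail=0; on 'c' 0 → fail=0;  out ∅∪∅=∅
  n3('bda'): parent n2 fail=0; on 'a' 0 → fail=7;  out ∅∪∅=∅
  n9('acd'): parent n8 fail=0; on 'd' 0 → fail=0;  out ∅∪∅=∅
  n4('bdac'): parent n3 fail=7; on 'c' 7 → fail=8;  out ∅∪∅=∅
  n10('acdd'): parent n9 fail=0; on 'd' 0 → fail=0;  out {1}∪∅={1}
  n5('bdaca'): parent n4 fail=8; on 'a' 8→0 → fail=7;  out ∅∪∅=∅
  n6('bdacab'): parent n5 fail=7; on 'b' 7→0 → fail=1;  out {0}∪∅={0}

Scan:
i=0 'a': node 0→7
i=1 'c': node 7→8
i=2 'd': node 8→9
i=3 'd': node 9→10  emit P1@[0:3]
i=4 'b': node 10→1 (fail-walked)
i=5 'd': node 1→2
i=6 'a': node 2→3
i=7 'c': node 3→4
i=8 'a': node 4→5
i=9 'b': node 5→6  emit P0@[4:9]
i=10 'd': node 6→2 (fail-walked)
i=11 'b': node 2→1 (fail-walked)
i=12 'd': node 1→2
i=13 'a': node 2→3
i=14 'c': node 3→4
i=15 'a': node 4→5
i=16 'b': node 5→6  emit P0@[11:16]
i=17 'b': node 6→1 (fail-walked)
i=18 'c': node 1→0 (fail-walked)
i=19 'c': node 0→0
i=20 'c': node 0→0
i=21 'c': node 0→0
i=22 'c': node 0→0
i=23 'd': node 0→0
i=24 'd': node 0→0
i=25 'b': node 0→1
i=26 'd': node 1→2
i=27 'b': node 2→1 (fail-walked)
i=28 'd': node 1→2
i=29 'a': node 2→3
i=30 'c': node 3→4
i=31 'a': node 4→5
i=32 'b': node 5→6  emit P0@[27:32]
i=33 'a': node 6→7 (fail-walked)
i=34 'd': node 7→0 (fail-walked)
i=35 'a': node 0→7
i=36 'b': node 7→1 (fail-walked)
i=37 'a': node 1→7 (fail-walked)
i=38 'd': node 7→0 (fail-walked)
i=39 'a': node 0→7
i=40 'c': node 7→8
i=41 'd': node 8→9
i=42 'd': node 9→10  emit P1@[39:42]

All matches (sorted): [[3,1],[9,0],[16,0],[32,0],[42,1]]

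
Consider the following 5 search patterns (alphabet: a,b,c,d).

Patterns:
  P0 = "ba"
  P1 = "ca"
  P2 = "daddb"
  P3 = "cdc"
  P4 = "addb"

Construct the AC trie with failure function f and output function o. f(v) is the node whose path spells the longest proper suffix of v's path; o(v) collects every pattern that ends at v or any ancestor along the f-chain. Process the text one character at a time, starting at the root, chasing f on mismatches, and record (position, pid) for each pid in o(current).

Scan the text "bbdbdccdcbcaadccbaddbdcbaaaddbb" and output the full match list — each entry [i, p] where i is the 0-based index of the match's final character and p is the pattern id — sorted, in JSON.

Build:
Trie (insert patterns):
  0='ε' goto a→12 b→1 c→3 d→5
  1='b' goto a→2
  2='ba' goto ·  [P0 ends]
  3='c' goto a→4 d→10
  4='ca' goto ·  [P1 ends]
  5='d' goto a→6
  6='da' goto d→7
  7='dad' goto d→8
  8='dadd' goto b→9
  9='daddb' goto ·  [P2 ends]
  10='cd' goto c→11
  11='cdc' goto ·  [P3 ends]
  12='a' goto d→13
  13='ad' goto d→14
  14='add' goto b→15
  15='addb' goto ·  [P4 ends]

Failure links (BFS by depth):
  n1('b'): parent n0 fail=0; on 'b' 0 → fail=0;  out ∅∪∅=∅
  n3('c'): parent n0 fail=0; on 'c' 0 → fail=0;  out ∅∪∅=∅
  n5('d'): parent n0 fail=0; on 'd' 0 → fail=0;  out ∅∪∅=∅
  n12('a'): parent n0 fail=0; on 'a' 0 → fail=0;  out ∅∪∅=∅
  n2('ba'): parent n1 fail=0; on 'a' 0 → fail=12;  out {0}∪∅={0}
  n4('ca'): parent n3 fail=0; on 'a' 0 → fail=12;  out {1}∪∅={1}
  n6('da'): parent n5 fail=0; on 'a' 0 → fail=12;  out ∅∪∅=∅
  n10('cd'): parent n3 fail=0; on 'd' 0 → fail=5;  out ∅∪∅=∅
  n13('ad'): parent n12 fail=0; on 'd' 0 → fail=5;  out ∅∪∅=∅
  n7('dad'): parent n6 fail=12; on 'd' 12 → fail=13;  out ∅∪∅=∅
  n11('cdc'): parent n10 fail=5; on 'c' 5→0 → fail=3;  out {3}∪∅={3}
  n14('add'): parent n13 fail=5; on 'd' 5→0 → fail=5;  out ∅∪∅=∅
  n8('dadd'): parent n7 fail=13; on 'd' 13 → fail=14;  out ∅∪∅=∅
  n15('addb'): parent n14 fail=5; on 'b' 5→0 → fail=1;  out {4}∪∅={4}
  n9('daddb'): parent n8 fail=14; on 'b' 14 → fail=15;  out {2}∪{4}={2,4}

Run:
[0] read 'b'  n0⇒n1
[1] read 'b'  n1⇒n1 (via fail)
[2] read 'd'  n1⇒n5 (via fail)
[3] read 'b'  n5⇒n1 (via fail)
[4] read 'd'  n1⇒n5 (via fail)
[5] read 'c'  n5⇒n3 (via fail)
[6] read 'c'  n3⇒n3 (via fail)
[7] read 'd'  n3⇒n10
[8] read 'c'  n10⇒n11  → match P3@[6:8]
[9] read 'b'  n11⇒n1 (via fail)
[10] read 'c'  n1⇒n3 (via fail)
[11] read 'a'  n3⇒n4  → match P1@[10:11]
[12] read 'a'  n4⇒n12 (via fail)
[13] read 'd'  n12⇒n13
[14] read 'c'  n13⇒n3 (via fail)
[15] read 'c'  n3⇒n3 (via fail)
[16] read 'b'  n3⇒n1 (via fail)
[17] read 'a'  n1⇒n2  → match P0@[16:17]
[18] read 'd'  n2⇒n13 (via fail)
[19] read 'd'  n13⇒n14
[20] read 'b'  n14⇒n15  → match P4@[17:20]
[21] read 'd'  n15⇒n5 (via fail)
[22] read 'c'  n5⇒n3 (via fail)
[23] read 'b'  n3⇒n1 (via fail)
[24] read 'a'  n1⇒n2  → match P0@[23:24]
[25] read 'a'  n2⇒n12 (via fail)
[26] read 'a'  n12⇒n12 (via fail)
[27] read 'd'  n12⇒n13
[28] read 'd'  n13⇒n14
[29] read 'b'  n14⇒n15  → match P4@[26:29]
[30] read 'b'  n15⇒n1 (via fail)

Result: [[8,3],[11,1],[17,0],[20,4],[24,0],[29,4]]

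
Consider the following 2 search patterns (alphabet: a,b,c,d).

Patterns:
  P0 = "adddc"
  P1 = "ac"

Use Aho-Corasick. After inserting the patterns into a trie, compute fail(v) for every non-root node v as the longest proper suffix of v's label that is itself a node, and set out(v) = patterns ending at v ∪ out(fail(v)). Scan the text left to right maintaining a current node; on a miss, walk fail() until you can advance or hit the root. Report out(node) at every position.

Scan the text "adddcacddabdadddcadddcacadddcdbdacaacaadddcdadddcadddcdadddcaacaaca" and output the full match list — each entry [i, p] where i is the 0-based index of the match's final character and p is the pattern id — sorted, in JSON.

Construct AC machine:
Trie (insert patterns):
  0='ε' goto a→1
  1='a' goto c→6 d→2
  2='ad' goto d→3
  3='add' goto d→4
  4='addd' goto c→5
  5='adddc' goto ·  ←P0
  6='ac' goto ·  ←P1

BFS fail/out derivation:
  n1('a'): parent n0 fail=0; on 'a' 0 → fail=0;  out ∅∪∅=∅
  n2('ad'): parent n1 fail=0; on 'd' 0 → fail=0;  out ∅∪∅=∅
  n6('ac'): parent n1 fail=0; on 'c' 0 → fail=0;  out {1}∪∅={1}
  n3('add'): parent n2 fail=0; on 'd' 0 → fail=0;  out ∅∪∅=∅
  n4('addd'): parent n3 fail=0; on 'd' 0 → fail=0;  out ∅∪∅=∅
  n5('adddc'): parent n4 fail=0; on 'c' 0 → fail=0;  out {0}∪∅={0}

Scan:
i=0 'a': node 0→1
i=1 'd': node 1→2
i=2 'd': node 2→3
i=3 'd': node 3→4
i=4 'c': node 4→5  emit P0@[0:4]
i=5 'a': node 5→1 ·f
i=6 'c': node 1→6  emit P1@[5:6]
i=7 'd': node 6→0 ·f
i=8 'd': node 0→0
i=9 'a': node 0→1
i=10 'b': node 1→0 ·f
i=11 'd': node 0→0
i=12 'a': node 0→1
i=13 'd': node 1→2
i=14 'd': node 2→3
i=15 'd': node 3→4
i=16 'c': node 4→5  emit P0@[12:16]
i=17 'a': node 5→1 ·f
i=18 'd': node 1→2
i=19 'd': node 2→3
i=20 'd': node 3→4
i=21 'c': node 4→5  emit P0@[17:21]
i=22 'a': node 5→1 ·f
i=23 'c': node 1→6  emit P1@[22:23]
i=24 'a': node 6→1 ·f
i=25 'd': node 1→2
i=26 'd': node 2→3
i=27 'd': node 3→4
i=28 'c': node 4→5  emit P0@[24:28]
i=29 'd': node 5→0 ·f
i=30 'b': node 0→0
i=31 'd': node 0→0
i=32 'a': node 0→1
i=33 'c': node 1→6  emit P1@[32:33]
i=34 'a': node 6→1 ·f
i=35 'a': node 1→1 ·f
i=36 'c': node 1→6  emit P1@[35:36]
i=37 'a': node 6→1 ·f
i=38 'a': node 1→1 ·f
i=39 'd': node 1→2
i=40 'd': node 2→3
i=41 'd': node 3→4
i=42 'c': node 4→5  emit P0@[38:42]
i=43 'd': node 5→0 ·f
i=44 'a': node 0→1
i=45 'd': node 1→2
i=46 'd': node 2→3
i=47 'd': node 3→4
i=48 'c': node 4→5  emit P0@[44:48]
i=49 'a': node 5→1 ·f
i=50 'd': node 1→2
i=51 'd': node 2→3
i=52 'd': node 3→4
i=53 'c': node 4→5  emit P0@[49:53]
i=54 'd': node 5→0 ·f
i=55 'a': node 0→1
i=56 'd': node 1→2
i=57 'd': node 2→3
i=58 'd': node 3→4
i=59 'c': node 4→5  emit P0@[55:59]
i=60 'a': node 5→1 ·f
i=61 'a': node 1→1 ·f
i=62 'c': node 1→6  emit P1@[61:62]
i=63 'a': node 6→1 ·f
i=64 'a': node 1→1 ·f
i=65 'c': node 1→6  emit P1@[64:65]
i=66 'a': node 6→1 ·f

All matches (sorted): [[4,0],[6,1],[16,0],[21,0],[23,1],[28,0],[33,1],[36,1],[42,0],[48,0],[53,0],[59,0],[62,1],[65,1]]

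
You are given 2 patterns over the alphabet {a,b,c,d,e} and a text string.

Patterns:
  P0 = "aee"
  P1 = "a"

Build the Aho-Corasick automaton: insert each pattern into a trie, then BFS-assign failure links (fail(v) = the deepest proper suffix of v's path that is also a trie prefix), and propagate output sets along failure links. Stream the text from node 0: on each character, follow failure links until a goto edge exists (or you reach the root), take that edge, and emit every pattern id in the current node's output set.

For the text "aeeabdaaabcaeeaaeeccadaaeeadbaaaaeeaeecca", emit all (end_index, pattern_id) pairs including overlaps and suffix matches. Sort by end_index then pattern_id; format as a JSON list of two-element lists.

Construct AC machine:
Trie (insert patterns):
  0='ε' goto a→1
  1='a' goto e→2  ←P1
  2='ae' goto e→3
  3='aee' goto ·  ←P0

Failure links (BFS by depth):
  n1('a'): parent n0 fail=0; on 'a' 0 → fail=0;  out {1}∪∅={1}
  n2('ae'): parent n1 fail=0; on 'e' 0 → fail=0;  out ∅∪∅=∅
  n3('aee'): parent n2 fail=0; on 'e' 0 → fail=0;  out {0}∪∅={0}

Scan:
pos 0 'a': at 1  emit P1@[0:0]
pos 1 'e': at 2
pos 2 'e': at 3  emit P0@[0:2]
pos 3 'a': at 1 ·f  emit P1@[3:3]
pos 4 'b': at 0 ·f
pos 5 'd': at 0
pos 6 'a': at 1  emit P1@[6:6]
pos 7 'a': at 1 ·f  emit P1@[7:7]
pos 8 'a': at 1 ·f  emit P1@[8:8]
pos 9 'b': at 0 ·f
pos 10 'c': at 0
pos 11 'a': at 1  emit P1@[11:11]
pos 12 'e': at 2
pos 13 'e': at 3  emit P0@[11:13]
pos 14 'a': at 1 ·f  emit P1@[14:14]
pos 15 'a': at 1 ·f  emit P1@[15:15]
pos 16 'e': at 2
pos 17 'e': at 3  emit P0@[15:17]
pos 18 'c': at 0 ·f
pos 19 'c': at 0
pos 20 'a': at 1  emit P1@[20:20]
pos 21 'd': at 0 ·f
pos 22 'a': at 1  emit P1@[22:22]
pos 23 'a': at 1 ·f  emit P1@[23:23]
pos 24 'e': at 2
pos 25 'e': at 3  emit P0@[23:25]
pos 26 'a': at 1 ·f  emit P1@[26:26]
pos 27 'd': at 0 ·f
pos 28 'b': at 0
pos 29 'a': at 1  emit P1@[29:29]
pos 30 'a': at 1 ·f  emit P1@[30:30]
pos 31 'a': at 1 ·f  emit P1@[31:31]
pos 32 'a': at 1 ·f  emit P1@[32:32]
pos 33 'e': at 2
pos 34 'e': at 3  emit P0@[32:34]
pos 35 'a': at 1 ·f  emit P1@[35:35]
pos 36 'e': at 2
pos 37 'e': at 3  emit P0@[35:37]
pos 38 'c': at 0 ·f
pos 39 'c': at 0
pos 40 'a': at 1  emit P1@[40:40]

All matches (sorted): [[0,1],[2,0],[3,1],[6,1],[7,1],[8,1],[11,1],[13,0],[14,1],[15,1],[17,0],[20,1],[22,1],[23,1],[25,0],[26,1],[29,1],[30,1],[31,1],[32,1],[34,0],[35,1],[37,0],[40,1]]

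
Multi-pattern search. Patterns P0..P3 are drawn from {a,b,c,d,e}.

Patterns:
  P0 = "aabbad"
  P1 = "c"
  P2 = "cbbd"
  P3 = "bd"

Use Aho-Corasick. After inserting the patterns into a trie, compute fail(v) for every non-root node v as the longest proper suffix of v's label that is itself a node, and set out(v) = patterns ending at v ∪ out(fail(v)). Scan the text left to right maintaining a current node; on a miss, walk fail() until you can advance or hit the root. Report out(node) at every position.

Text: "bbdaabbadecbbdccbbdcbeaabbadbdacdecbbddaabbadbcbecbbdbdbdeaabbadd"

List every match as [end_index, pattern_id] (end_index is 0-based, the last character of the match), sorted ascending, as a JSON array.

Build:
Trie (insert patterns):
  0='ε' goto a→1 b→11 c→7
  1='a' goto a→2
  2='aa' goto b→3
  3='aab' goto b→4
  4='aabb' goto a→5
  5='aabba' goto d→6
  6='aabbad' goto ·  ←P0
  7='c' goto b→8  ←P1
  8='cb' goto b→9
  9='cbb' goto d→10
  10='cbbd' goto ·  ←P2
  11='b' goto d→12
  12='bd' goto ·  ←P3

Failure links (BFS by depth):
  fail(1) 'a': from fail(0)=0 chase 'a': 0 ⇒ 0;  out=∅∪out(0)=∅
  fail(7) 'c': from fail(0)=0 chase 'c': 0 ⇒ 0;  out={1}∪out(0)={1}
  fail(11) 'b': from fail(0)=0 chase 'b': 0 ⇒ 0;  out=∅∪out(0)=∅
  fail(2) 'aa': from fail(1)=0 chase 'a': 0 ⇒ 1;  out=∅∪out(1)=∅
  fail(8) 'cb': from fail(7)=0 chase 'b': 0 ⇒ 11;  out=∅∪out(11)=∅
  fail(12) 'bd': from fail(11)=0 chase 'd': 0 ⇒ 0;  out={3}∪out(0)={3}
  fail(3) 'aab': from fail(2)=1 chase 'b': 1→0 ⇒ 11;  out=∅∪out(11)=∅
  fail(9) 'cbb': from fail(8)=11 chase 'b': 11→0 ⇒ 11;  out=∅∪out(11)=∅
  fail(4) 'aabb': from fail(3)=11 chase 'b': 11→0 ⇒ 11;  out=∅∪out(11)=∅
  fail(10) 'cbbd': from fail(9)=11 chase 'd': 11 ⇒ 12;  out={2}∪out(12)={2,3}
  fail(5) 'aabba': from fail(4)=11 chase 'a': 11→0 ⇒ 1;  out=∅∪out(1)=∅
  fail(6) 'aabbad': from fail(5)=1 chase 'd': 1→0 ⇒ 0;  out={0}∪out(0)={0}

Run:
pos 0 'b': at 11
pos 1 'b': at 11 (via fail)
pos 2 'd': at 12  ** P3@[1:2]
pos 3 'a': at 1 (via fail)
pos 4 'a': at 2
pos 5 'b': at 3
pos 6 'b': at 4
pos 7 'a': at 5
pos 8 'd': at 6  ** P0@[3:8]
pos 9 'e': at 0 (via fail)
pos 10 'c': at 7  ** P1@[10:10]
pos 11 'b': at 8
pos 12 'b': at 9
pos 13 'd': at 10  ** P2@[10:13],P3@[12:13]
pos 14 'c': at 7 (via fail)  ** P1@[14:14]
pos 15 'c': at 7 (via fail)  ** P1@[15:15]
pos 16 'b': at 8
pos 17 'b': at 9
pos 18 'd': at 10  ** P2@[15:18],P3@[17:18]
pos 19 'c': at 7 (via fail)  ** P1@[19:19]
pos 20 'b': at 8
pos 21 'e': at 0 (via fail)
pos 22 'a': at 1
pos 23 'a': at 2
pos 24 'b': at 3
pos 25 'b': at 4
pos 26 'a': at 5
pos 27 'd': at 6  ** P0@[22:27]
pos 28 'b': at 11 (via fail)
pos 29 'd': at 12  ** P3@[28:29]
pos 30 'a': at 1 (via fail)
pos 31 'c': at 7 (via fail)  ** P1@[31:31]
pos 32 'd': at 0 (via fail)
pos 33 'e': at 0
pos 34 'c': at 7  ** P1@[34:34]
pos 35 'b': at 8
pos 36 'b': at 9
pos 37 'd': at 10  ** P2@[34:37],P3@[36:37]
pos 38 'd': at 0 (via fail)
pos 39 'a': at 1
pos 40 'a': at 2
pos 41 'b': at 3
pos 42 'b': at 4
pos 43 'a': at 5
pos 44 'd': at 6  ** P0@[39:44]
pos 45 'b': at 11 (via fail)
pos 46 'c': at 7 (via fail)  ** P1@[46:46]
pos 47 'b': at 8
pos 48 'e': at 0 (via fail)
pos 49 'c': at 7  ** P1@[49:49]
pos 50 'b': at 8
pos 51 'b': at 9
pos 52 'd': at 10  ** P2@[49:52],P3@[51:52]
pos 53 'b': at 11 (via fail)
pos 54 'd': at 12  ** P3@[53:54]
pos 55 'b': at 11 (via fail)
pos 56 'd': at 12  ** P3@[55:56]
pos 57 'e': at 0 (via fail)
pos 58 'a': at 1
pos 59 'a': at 2
pos 60 'b': at 3
pos 61 'b': at 4
pos 62 'a': at 5
pos 63 'd': at 6  ** P0@[58:63]
pos 64 'd': at 0 (via fail)

Result: [[2,3],[8,0],[10,1],[13,2],[13,3],[14,1],[15,1],[18,2],[18,3],[19,1],[27,0],[29,3],[31,1],[34,1],[37,2],[37,3],[44,0],[46,1],[49,1],[52,2],[52,3],[54,3],[56,3],[63,0]]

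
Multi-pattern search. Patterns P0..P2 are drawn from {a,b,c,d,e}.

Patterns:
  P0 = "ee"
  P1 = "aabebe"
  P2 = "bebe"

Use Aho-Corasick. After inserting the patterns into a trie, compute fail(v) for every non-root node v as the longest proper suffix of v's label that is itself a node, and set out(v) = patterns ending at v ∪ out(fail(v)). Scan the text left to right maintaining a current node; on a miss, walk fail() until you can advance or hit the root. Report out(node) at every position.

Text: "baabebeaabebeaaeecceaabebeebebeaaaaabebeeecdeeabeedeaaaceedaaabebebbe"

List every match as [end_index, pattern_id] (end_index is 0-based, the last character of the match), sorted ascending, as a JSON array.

Build automaton:
Trie nodes:
  0='ε' goto a→3 b→9 e→1
  1='e' goto e→2
  2='ee' goto ·  [P0 ends]
  3='a' goto a→4
  4='aa' goto b→5
  5='aab' goto e→6
  6='aabe' goto b→7
  7='aabeb' goto e→8
  8='aabebe' goto ·  [P1 ends]
  9='b' goto e→10
  10='be' goto b→11
  11='beb' goto e→12
  12='bebe' goto ·  [P2 ends]

Failure links (BFS by depth):
  n1('e'): parent n0 fail=0; on 'e' 0 → fail=0;  out ∅∪∅=∅
  n3('a'): parent n0 fail=0; on 'a' 0 → fail=0;  out ∅∪∅=∅
  n9('b'): parent n0 fail=0; on 'b' 0 → fail=0;  out ∅∪∅=∅
  n2('ee'): parent n1 fail=0; on 'e' 0 → fail=1;  out {0}∪∅={0}
  n4('aa'): parent n3 fail=0; on 'a' 0 → fail=3;  out ∅∪∅=∅
  n10('be'): parent n9 fail=0; on 'e' 0 → fail=1;  out ∅∪∅=∅
  n5('aab'): parent n4 fail=3; on 'b' 3→0 → fail=9;  out ∅∪∅=∅
  n11('beb'): parent n10 fail=1; on 'b' 1→0 → fail=9;  out ∅∪∅=∅
  n6('aabe'): parent n5 fail=9; on 'e' 9 → fail=10;  out ∅∪∅=∅
  n12('bebe'): parent n11 fail=9; on 'e' 9 → fail=10;  out {2}∪∅={2}
  n7('aabeb'): parent n6 fail=10; on 'b' 10 → fail=11;  out ∅∪∅=∅
  n8('aabebe'): parent n7 fail=11; on 'e' 11 → fail=12;  out {1}∪{2}={1,2}

Scan:
[0] read 'b'  n0⇒n9
[1] read 'a'  n9⇒n3 (via fail)
[2] read 'a'  n3⇒n4
[3] read 'b'  n4⇒n5
[4] read 'e'  n5⇒n6
[5] read 'b'  n6⇒n7
[6] read 'e'  n7⇒n8  → match P1@[1:6],P2@[3:6]
[7] read 'a'  n8⇒n3 (via fail)
[8] read 'a'  n3⇒n4
[9] read 'b'  n4⇒n5
[10] read 'e'  n5⇒n6
[11] read 'b'  n6⇒n7
[12] read 'e'  n7⇒n8  → match P1@[7:12],P2@[9:12]
[13] read 'a'  n8⇒n3 (via fail)
[14] read 'a'  n3⇒n4
[15] read 'e'  n4⇒n1 (via fail)
[16] read 'e'  n1⇒n2  → match P0@[15:16]
[17] read 'c'  n2⇒n0 (via fail)
[18] read 'c'  n0⇒n0
[19] read 'e'  n0⇒n1
[20] read 'a'  n1⇒n3 (via fail)
[21] read 'a'  n3⇒n4
[22] read 'b'  n4⇒n5
[23] read 'e'  n5⇒n6
[24] read 'b'  n6⇒n7
[25] read 'e'  n7⇒n8  → match P1@[20:25],P2@[22:25]
[26] read 'e'  n8⇒n2 (via fail)  → match P0@[25:26]
[27] read 'b'  n2⇒n9 (via fail)
[28] read 'e'  n9⇒n10
[29] read 'b'  n10⇒n11
[30] read 'e'  n11⇒n12  → match P2@[27:30]
[31] read 'a'  n12⇒n3 (via fail)
[32] read 'a'  n3⇒n4
[33] read 'a'  n4⇒n4 (via fail)
[34] read 'a'  n4⇒n4 (via fail)
[35] read 'a'  n4⇒n4 (via fail)
[36] read 'b'  n4⇒n5
[37] read 'e'  n5⇒n6
[38] read 'b'  n6⇒n7
[39] read 'e'  n7⇒n8  → match P1@[34:39],P2@[36:39]
[40] read 'e'  n8⇒n2 (via fail)  → match P0@[39:40]
[41] read 'e'  n2⇒n2 (via fail)  → match P0@[40:41]
[42] read 'c'  n2⇒n0 (via fail)
[43] read 'd'  n0⇒n0
[44] read 'e'  n0⇒n1
[45] read 'e'  n1⇒n2  → match P0@[44:45]
[46] read 'a'  n2⇒n3 (via fail)
[47] read 'b'  n3⇒n9 (via fail)
[48] read 'e'  n9⇒n10
[49] read 'e'  n10⇒n2 (via fail)  → match P0@[48:49]
[50] read 'd'  n2⇒n0 (via fail)
[51] read 'e'  n0⇒n1
[52] read 'a'  n1⇒n3 (via fail)
[53] read 'a'  n3⇒n4
[54] read 'a'  n4⇒n4 (via fail)
[55] read 'c'  n4⇒n0 (via fail)
[56] read 'e'  n0⇒n1
[57] read 'e'  n1⇒n2  → match P0@[56:57]
[58] read 'd'  n2⇒n0 (via fail)
[59] read 'a'  n0⇒n3
[60] read 'a'  n3⇒n4
[61] read 'a'  n4⇒n4 (via fail)
[62] read 'b'  n4⇒n5
[63] read 'e'  n5⇒n6
[64] read 'b'  n6⇒n7
[65] read 'e'  n7⇒n8  → match P1@[60:65],P2@[62:65]
[66] read 'b'  n8⇒n11 (via fail)
[67] read 'b'  n11⇒n9 (via fail)
[68] read 'e'  n9⇒n10

All matches (sorted): [[6,1],[6,2],[12,1],[12,2],[16,0],[25,1],[25,2],[26,0],[30,2],[39,1],[39,2],[40,0],[41,0],[45,0],[49,0],[57,0],[65,1],[65,2]]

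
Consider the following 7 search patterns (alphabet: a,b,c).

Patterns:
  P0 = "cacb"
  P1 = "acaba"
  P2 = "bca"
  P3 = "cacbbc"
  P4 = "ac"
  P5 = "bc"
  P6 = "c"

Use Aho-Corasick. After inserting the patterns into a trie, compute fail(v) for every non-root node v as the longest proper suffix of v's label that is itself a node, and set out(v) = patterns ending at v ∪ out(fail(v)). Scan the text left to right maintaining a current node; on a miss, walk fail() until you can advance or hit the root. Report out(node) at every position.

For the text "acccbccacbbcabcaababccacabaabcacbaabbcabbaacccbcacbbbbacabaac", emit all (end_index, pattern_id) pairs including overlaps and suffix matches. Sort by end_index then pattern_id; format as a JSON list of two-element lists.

Build:
Trie (insert patterns):
  n0 'ε': a→5 b→10 c→1
  n1 'c': a→2  ←P6
  n2 'ca': c→3
  n3 'cac': b→4
  n4 'cacb': b→13  ←P0
  n5 'a': c→6
  n6 'ac': a→7  ←P4
  n7 'aca': b→8
  n8 'acab': a→9
  n9 'acaba': ·  ←P1
  n10 'b': c→11
  n11 'bc': a→12  ←P5
  n12 'bca': ·  ←P2
  n13 'cacbb': c→14
  n14 'cacbbc': ·  ←P3

Failure links (BFS by depth):
  fail(1) 'c': from fail(0)=0 chase 'c': 0 ⇒ 0;  out={6}∪out(0)={6}
  fail(5) 'a': from fail(0)=0 chase 'a': 0 ⇒ 0;  out=∅∪out(0)=∅
  fail(10) 'b': from fail(0)=0 chase 'b': 0 ⇒ 0;  out=∅∪out(0)=∅
  fail(2) 'ca': from fail(1)=0 chase 'a': 0 ⇒ 5;  out=∅∪out(5)=∅
  fail(6) 'ac': from fail(5)=0 chase 'c': 0 ⇒ 1;  out={4}∪out(1)={4,6}
  fail(11) 'bc': from fail(10)=0 chase 'c': 0 ⇒ 1;  out={5}∪out(1)={5,6}
  fail(3) 'cac': from fail(2)=5 chase 'c': 5 ⇒ 6;  out=∅∪out(6)={4,6}
  fail(7) 'aca': from fail(6)=1 chase 'a': 1 ⇒ 2;  out=∅∪out(2)=∅
  fail(12) 'bca': from fail(11)=1 chase 'a': 1 ⇒ 2;  out={2}∪out(2)={2}
  fail(4) 'cacb': from fail(3)=6 chase 'b': 6→1→0 ⇒ 10;  out={0}∪out(10)={0}
  fail(8) 'acab': from fail(7)=2 chase 'b': 2→5→0 ⇒ 10;  out=∅∪out(10)=∅
  fail(9) 'acaba': from fail(8)=10 chase 'a': 10→0 ⇒ 5;  out={1}∪out(5)={1}
  fail(13) 'cacbb': from fail(4)=10 chase 'b': 10→0 ⇒ 10;  out=∅∪out(10)=∅
  fail(14) 'cacbbc': from fail(13)=10 chase 'c': 10 ⇒ 11;  out={3}∪out(11)={3,5,6}

Text stream:
pos 0 'a': at 5
pos 1 'c': at 6  emit P4@[0:1],P6@[1:1]
pos 2 'c': at 1 (fail-walked)  emit P6@[2:2]
pos 3 'c': at 1 (fail-walked)  emit P6@[3:3]
pos 4 'b': at 10 (fail-walked)
pos 5 'c': at 11  emit P5@[4:5],P6@[5:5]
pos 6 'c': at 1 (fail-walked)  emit P6@[6:6]
pos 7 'a': at 2
pos 8 'c': at 3  emit P4@[7:8],P6@[8:8]
pos 9 'b': at 4  emit P0@[6:9]
pos 10 'b': at 13
pos 11 'c': at 14  emit P3@[6:11],P5@[10:11],P6@[11:11]
pos 12 'a': at 12 (fail-walked)  emit P2@[10:12]
pos 13 'b': at 10 (fail-walked)
pos 14 'c': at 11  emit P5@[13:14],P6@[14:14]
pos 15 'a': at 12  emit P2@[13:15]
pos 16 'a': at 5 (fail-walked)
pos 17 'b': at 10 (fail-walked)
pos 18 'a': at 5 (fail-walked)
pos 19 'b': at 10 (fail-walked)
pos 20 'c': at 11  emit P5@[19:20],P6@[20:20]
pos 21 'c': at 1 (fail-walked)  emit P6@[21:21]
pos 22 'a': at 2
pos 23 'c': at 3  emit P4@[22:23],P6@[23:23]
pos 24 'a': at 7 (fail-walked)
pos 25 'b': at 8
pos 26 'a': at 9  emit P1@[22:26]
pos 27 'a': at 5 (fail-walked)
pos 28 'b': at 10 (fail-walked)
pos 29 'c': at 11  emit P5@[28:29],P6@[29:29]
pos 30 'a': at 12  emit P2@[28:30]
pos 31 'c': at 3 (fail-walked)  emit P4@[30:31],P6@[31:31]
pos 32 'b': at 4  emit P0@[29:32]
pos 33 'a': at 5 (fail-walked)
pos 34 'a': at 5 (fail-walked)
pos 35 'b': at 10 (fail-walked)
pos 36 'b': at 10 (fail-walked)
pos 37 'c': at 11  emit P5@[36:37],P6@[37:37]
pos 38 'a': at 12  emit P2@[36:38]
pos 39 'b': at 10 (fail-walked)
pos 40 'b': at 10 (fail-walked)
pos 41 'a': at 5 (fail-walked)
pos 42 'a': at 5 (fail-walked)
pos 43 'c': at 6  emit P4@[42:43],P6@[43:43]
pos 44 'c': at 1 (fail-walked)  emit P6@[44:44]
pos 45 'c': at 1 (fail-walked)  emit P6@[45:45]
pos 46 'b': at 10 (fail-walked)
pos 47 'c': at 11  emit P5@[46:47],P6@[47:47]
pos 48 'a': at 12  emit P2@[46:48]
pos 49 'c': at 3 (fail-walked)  emit P4@[48:49],P6@[49:49]
pos 50 'b': at 4  emit P0@[47:50]
pos 51 'b': at 13
pos 52 'b': at 10 (fail-walked)
pos 53 'b': at 10 (fail-walked)
pos 54 'a': at 5 (fail-walked)
pos 55 'c': at 6  emit P4@[54:55],P6@[55:55]
pos 56 'a': at 7
pos 57 'b': at 8
pos 58 'a': at 9  emit P1@[54:58]
pos 59 'a': at 5 (fail-walked)
pos 60 'c': at 6  emit P4@[59:60],P6@[60:60]

Result: [[1,4],[1,6],[2,6],[3,6],[5,5],[5,6],[6,6],[8,4],[8,6],[9,0],[11,3],[11,5],[11,6],[12,2],[14,5],[14,6],[15,2],[20,5],[20,6],[21,6],[23,4],[23,6],[26,1],[29,5],[29,6],[30,2],[31,4],[31,6],[32,0],[37,5],[37,6],[38,2],[43,4],[43,6],[44,6],[45,6],[47,5],[47,6],[48,2],[49,4],[49,6],[50,0],[55,4],[55,6],[58,1],[60,4],[60,6]]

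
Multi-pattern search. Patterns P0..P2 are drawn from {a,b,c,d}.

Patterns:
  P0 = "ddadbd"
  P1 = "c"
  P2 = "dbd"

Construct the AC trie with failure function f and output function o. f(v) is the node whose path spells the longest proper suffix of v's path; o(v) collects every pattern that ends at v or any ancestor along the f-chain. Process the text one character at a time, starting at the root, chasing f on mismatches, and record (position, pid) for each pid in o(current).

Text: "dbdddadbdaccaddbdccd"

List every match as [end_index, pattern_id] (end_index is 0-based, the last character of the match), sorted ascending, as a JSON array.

Construct AC machine:
Trie (insert patterns):
  n0 'ε': c→7 d→1
  n1 'd': b→8 d→2
  n2 'dd': a→3
  n3 'dda': d→4
  n4 'ddad': b→5
  n5 'ddadb': d→6
  n6 'ddadbd': ·  [P0 ends]
  n7 'c': ·  [P1 ends]
  n8 'db': d→9
  n9 'dbd': ·  [P2 ends]

BFS fail/out derivation:
  n1('d'): parent n0 fail=0; on 'd' 0 → fail=0;  out ∅∪∅=∅
  n7('c'): parent n0 fail=0; on 'c' 0 → fail=0;  out {1}∪∅={1}
  n2('dd'): parent n1 fail=0; on 'd' 0 → fail=1;  out ∅∪∅=∅
  n8('db'): parent n1 fail=0; on 'b' 0 → fail=0;  out ∅∪∅=∅
  n3('dda'): parent n2 fail=1; on 'a' 1→0 → fail=0;  out ∅∪∅=∅
  n9('dbd'): parent n8 fail=0; on 'd' 0 → fail=1;  out {2}∪∅={2}
  n4('ddad'): parent n3 fail=0; on 'd' 0 → fail=1;  out ∅∪∅=∅
  n5('ddadb'): parent n4 fail=1; on 'b' 1 → fail=8;  out ∅∪∅=∅
  n6('ddadbd'): parent n5 fail=8; on 'd' 8 → fail=9;  out {0}∪{2}={0,2}

Run:
i=0 'd': node 0→1
i=1 'b': node 1→8
i=2 'd': node 8→9  emit P2@[0:2]
i=3 'd': node 9→2 (fail-walked)
i=4 'd': node 2→2 (fail-walked)
i=5 'a': node 2→3
i=6 'd': node 3→4
i=7 'b': node 4→5
i=8 'd': node 5→6  emit P0@[3:8],P2@[6:8]
i=9 'a': node 6→0 (fail-walked)
i=10 'c': node 0→7  emit P1@[10:10]
i=11 'c': node 7→7 (fail-walked)  emit P1@[11:11]
i=12 'a': node 7→0 (fail-walked)
i=13 'd': node 0→1
i=14 'd': node 1→2
i=15 'b': node 2→8 (fail-walked)
i=16 'd': node 8→9  emit P2@[14:16]
i=17 'c': node 9→7 (fail-walked)  emit P1@[17:17]
i=18 'c': node 7→7 (fail-walked)  emit P1@[18:18]
i=19 'd': node 7→1 (fail-walked)

Matches: [[2,2],[8,0],[8,2],[10,1],[11,1],[16,2],[17,1],[18,1]]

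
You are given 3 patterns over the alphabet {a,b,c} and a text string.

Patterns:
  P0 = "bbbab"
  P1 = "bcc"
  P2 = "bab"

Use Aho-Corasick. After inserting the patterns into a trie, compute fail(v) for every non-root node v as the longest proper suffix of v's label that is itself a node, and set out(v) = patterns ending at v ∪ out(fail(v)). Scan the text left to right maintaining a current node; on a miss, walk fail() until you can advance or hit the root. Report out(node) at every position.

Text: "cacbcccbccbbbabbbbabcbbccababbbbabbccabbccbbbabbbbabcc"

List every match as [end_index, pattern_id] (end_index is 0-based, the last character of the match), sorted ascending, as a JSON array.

Build:
Trie nodes:
  0='ε' goto b→1
  1='b' goto a→8 b→2 c→6
  2='bb' goto b→3
  3='bbb' goto a→4
  4='bbba' goto b→5
  5='bbbab' goto ·  ←P0
  6='bc' goto c→7
  7='bcc' goto ·  ←P1
  8='ba' goto b→9
  9='bab' goto ·  ←P2

Failure links (BFS by depth):
  n1('b'): parent n0 fail=0; on 'b' 0 → fail=0;  out ∅∪∅=∅
  n2('bb'): parent n1 fail=0; on 'b' 0 → fail=1;  out ∅∪∅=∅
  n6('bc'): parent n1 fail=0; on 'c' 0 → fail=0;  out ∅∪∅=∅
  n8('ba'): parent n1 fail=0; on 'a' 0 → fail=0;  out ∅∪∅=∅
  n3('bbb'): parent n2 fail=1; on 'b' 1 → fail=2;  out ∅∪∅=∅
  n7('bcc'): parent n6 fail=0; on 'c' 0 → fail=0;  out {1}∪∅={1}
  n9('bab'): parent n8 fail=0; on 'b' 0 → fail=1;  out {2}∪∅={2}
  n4('bbba'): parent n3 fail=2; on 'a' 2→1 → fail=8;  out ∅∪∅=∅
  n5('bbbab'): parent n4 fail=8; on 'b' 8 → fail=9;  out {0}∪{2}={0,2}

Run:
[0] read 'c'  n0⇒n0
[1] read 'a'  n0⇒n0
[2] read 'c'  n0⇒n0
[3] read 'b'  n0⇒n1
[4] read 'c'  n1⇒n6
[5] read 'c'  n6⇒n7  emit P1@[3:5]
[6] read 'c'  n7⇒n0 ·f
[7] read 'b'  n0⇒n1
[8] read 'c'  n1⇒n6
[9] read 'c'  n6⇒n7  emit P1@[7:9]
[10] read 'b'  n7⇒n1 ·f
[11] read 'b'  n1⇒n2
[12] read 'b'  n2⇒n3
[13] read 'a'  n3⇒n4
[14] read 'b'  n4⇒n5  emit P0@[10:14],P2@[12:14]
[15] read 'b'  n5⇒n2 ·f
[16] read 'b'  n2⇒n3
[17] read 'b'  n3⇒n3 ·f
[18] read 'a'  n3⇒n4
[19] read 'b'  n4⇒n5  emit P0@[15:19],P2@[17:19]
[20] read 'c'  n5⇒n6 ·f
[21] read 'b'  n6⇒n1 ·f
[22] read 'b'  n1⇒n2
[23] read 'c'  n2⇒n6 ·f
[24] read 'c'  n6⇒n7  emit P1@[22:24]
[25] read 'a'  n7⇒n0 ·f
[26] read 'b'  n0⇒n1
[27] read 'a'  n1⇒n8
[28] read 'b'  n8⇒n9  emit P2@[26:28]
[29] read 'b'  n9⇒n2 ·f
[30] read 'b'  n2⇒n3
[31] read 'b'  n3⇒n3 ·f
[32] read 'a'  n3⇒n4
[33] read 'b'  n4⇒n5  emit P0@[29:33],P2@[31:33]
[34] read 'b'  n5⇒n2 ·f
[35] read 'c'  n2⇒n6 ·f
[36] read 'c'  n6⇒n7  emit P1@[34:36]
[37] read 'a'  n7⇒n0 ·f
[38] read 'b'  n0⇒n1
[39] read 'b'  n1⇒n2
[40] read 'c'  n2⇒n6 ·f
[41] read 'c'  n6⇒n7  emit P1@[39:41]
[42] read 'b'  n7⇒n1 ·f
[43] read 'b'  n1⇒n2
[44] read 'b'  n2⇒n3
[45] read 'a'  n3⇒n4
[46] read 'b'  n4⇒n5  emit P0@[42:46],P2@[44:46]
[47] read 'b'  n5⇒n2 ·f
[48] read 'b'  n2⇒n3
[49] read 'b'  n3⇒n3 ·f
[50] read 'a'  n3⇒n4
[51] read 'b'  n4⇒n5  emit P0@[47:51],P2@[49:51]
[52] read 'c'  n5⇒n6 ·f
[53] read 'c'  n6⇒n7  emit P1@[51:53]

Result: [[5,1],[9,1],[14,0],[14,2],[19,0],[19,2],[24,1],[28,2],[33,0],[33,2],[36,1],[41,1],[46,0],[46,2],[51,0],[51,2],[53,1]]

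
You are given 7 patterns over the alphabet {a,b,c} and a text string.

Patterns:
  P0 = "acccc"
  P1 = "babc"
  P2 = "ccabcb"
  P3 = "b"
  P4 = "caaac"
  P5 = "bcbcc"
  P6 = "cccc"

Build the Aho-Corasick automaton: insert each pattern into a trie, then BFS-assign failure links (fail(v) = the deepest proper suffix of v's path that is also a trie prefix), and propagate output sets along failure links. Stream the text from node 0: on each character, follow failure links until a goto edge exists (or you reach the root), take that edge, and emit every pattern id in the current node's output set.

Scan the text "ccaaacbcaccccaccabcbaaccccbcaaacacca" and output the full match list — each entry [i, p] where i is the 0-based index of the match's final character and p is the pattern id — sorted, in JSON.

Build automaton:
Trie nodes:
  n0 'ε': a→1 b→6 c→10
  n1 'a': c→2
  n2 'ac': c→3
  n3 'acc': c→4
  n4 'accc': c→5
  n5 'acccc': ·  [P0 ends]
  n6 'b': a→7 c→20  [P3 ends]
  n7 'ba': b→8
  n8 'bab': c→9
  n9 'babc': ·  [P1 ends]
  n10 'c': a→16 c→11
  n11 'cc': a→12 c→24
  n12 'cca': b→13
  n13 'ccab': c→14
  n14 'ccabc': b→15
  n15 'ccabcb': ·  [P2 ends]
  n16 'ca': a→17
  n17 'caa': a→18
  n18 'caaa': c→19
  n19 'caaac': ·  [P4 ends]
  n20 'bc': b→21
  n21 'bcb': c→22
  n22 'bcbc': c→23
  n23 'bcbcc': ·  [P5 ends]
  n24 'ccc': c→25
  n25 'cccc': ·  [P6 ends]

Failure links (BFS by depth):
  n1('a'): parent n0 fail=0; on 'a' 0 → fail=0;  out ∅∪∅=∅
  n6('b'): parent n0 fail=0; on 'b' 0 → fail=0;  out {3}∪∅={3}
  n10('c'): parent n0 fail=0; on 'c' 0 → fail=0;  out ∅∪∅=∅
  n2('ac'): parent n1 fail=0; on 'c' 0 → fail=10;  out ∅∪∅=∅
  n7('ba'): parent n6 fail=0; on 'a' 0 → fail=1;  out ∅∪∅=∅
  n11('cc'): parent n10 fail=0; on 'c' 0 → fail=10;  out ∅∪∅=∅
  n16('ca'): parent n10 fail=0; on 'a' 0 → fail=1;  out ∅∪∅=∅
  n20('bc'): parent n6 fail=0; on 'c' 0 → fail=10;  out ∅∪∅=∅
  n3('acc'): parent n2 fail=10; on 'c' 10 → fail=11;  out ∅∪∅=∅
  n8('bab'): parent n7 fail=1; on 'b' 1→0 → fail=6;  out ∅∪{3}={3}
  n12('cca'): parent n11 fail=10; on 'a' 10 → fail=16;  out ∅∪∅=∅
  n17('caa'): parent n16 fail=1; on 'a' 1→0 → fail=1;  out ∅∪∅=∅
  n21('bcb'): parent n20 fail=10; on 'b' 10→0 → fail=6;  out ∅∪{3}={3}
  n24('ccc'): parent n11 fail=10; on 'c' 10 → fail=11;  out ∅∪∅=∅
  n4('accc'): parent n3 fail=11; on 'c' 11 → fail=24;  out ∅∪∅=∅
  n9('babc'): parent n8 fail=6; on 'c' 6 → fail=20;  out {1}∪∅={1}
  n13('ccab'): parent n12 fail=16; on 'b' 16→1→0 → fail=6;  out ∅∪{3}={3}
  n18('caaa'): parent n17 fail=1; on 'a' 1→0 → fail=1;  out ∅∪∅=∅
  n22('bcbc'): parent n21 fail=6; on 'c' 6 → fail=20;  out ∅∪∅=∅
  n25('cccc'): parent n24 fail=11; on 'c' 11 → fail=24;  out {6}∪∅={6}
  n5('acccc'): parent n4 fail=24; on 'c' 24 → fail=25;  out {0}∪{6}={0,6}
  n14('ccabc'): parent n13 fail=6; on 'c' 6 → fail=20;  out ∅∪∅=∅
  n19('caaac'): parent n18 fail=1; on 'c' 1 → fail=2;  out {4}∪∅={4}
  n23('bcbcc'): parent n22 fail=20; on 'c' 20→10 → fail=11;  out {5}∪∅={5}
  n15('ccabcb'): parent n14 fail=20; on 'b' 20 → fail=21;  out {2}∪{3}={2,3}

Scan:
i=0 'c': node 0→10
i=1 'c': node 10→11
i=2 'a': node 11→12
i=3 'a': node 12→17 (via fail)
i=4 'a': node 17→18
i=5 'c': node 18→19  → match P4@[1:5]
i=6 'b': node 19→6 (via fail)  → match P3@[6:6]
i=7 'c': node 6→20
i=8 'a': node 20→16 (via fail)
i=9 'c': node 16→2 (via fail)
i=10 'c': node 2→3
i=11 'c': node 3→4
i=12 'c': node 4→5  → match P0@[8:12],P6@[9:12]
i=13 'a': node 5→12 (via fail)
i=14 'c': node 12→2 (via fail)
i=15 'c': node 2→3
i=16 'a': node 3→12 (via fail)
i=17 'b': node 12→13  → match P3@[17:17]
i=18 'c': node 13→14
i=19 'b': node 14→15  → match P2@[14:19],P3@[19:19]
i=20 'a': node 15→7 (via fail)
i=21 'a': node 7→1 (via fail)
i=22 'c': node 1→2
i=23 'c': node 2→3
i=24 'c': node 3→4
i=25 'c': node 4→5  → match P0@[21:25],P6@[22:25]
i=26 'b': node 5→6 (via fail)  → match P3@[26:26]
i=27 'c': node 6→20
i=28 'a': node 20→16 (via fail)
i=29 'a': node 16→17
i=30 'a': node 17→18
i=31 'c': node 18→19  → match P4@[27:31]
i=32 'a': node 19→16 (via fail)
i=33 'c': node 16→2 (via fail)
i=34 'c': node 2→3
i=35 'a': node 3→12 (via fail)

Matches: [[5,4],[6,3],[12,0],[12,6],[17,3],[19,2],[19,3],[25,0],[25,6],[26,3],[31,4]]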